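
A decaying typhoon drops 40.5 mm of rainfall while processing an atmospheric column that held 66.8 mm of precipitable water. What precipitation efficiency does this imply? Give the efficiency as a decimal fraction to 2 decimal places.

ε ≈ 0.61

ε = rainfall / PW = 40.5 / 66.8 = 0.61.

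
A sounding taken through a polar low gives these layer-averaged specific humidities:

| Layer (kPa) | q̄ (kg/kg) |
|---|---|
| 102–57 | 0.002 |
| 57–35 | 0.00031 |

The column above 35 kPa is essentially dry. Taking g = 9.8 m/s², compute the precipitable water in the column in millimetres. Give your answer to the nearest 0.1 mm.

Precipitable water is the column-integrated vapour mass per unit area: PW = (1/g) Σ q̄ Δp, with q in kg/kg and Δp in Pa (1 kg/m² of water = 1 mm).
Layer 102–57 kPa: Δp = 450 hPa = 45000 Pa, q̄ = 0.002 kg/kg → 0.002 × 45000 / 9.8 = 9.18 mm
Layer 57–35 kPa: Δp = 220 hPa = 22000 Pa, q̄ = 0.00031 kg/kg → 0.00031 × 22000 / 9.8 = 0.70 mm
PW = 9.18 + 0.70 = 9.88 ≈ 9.9 mm.

PW ≈ 9.9 mm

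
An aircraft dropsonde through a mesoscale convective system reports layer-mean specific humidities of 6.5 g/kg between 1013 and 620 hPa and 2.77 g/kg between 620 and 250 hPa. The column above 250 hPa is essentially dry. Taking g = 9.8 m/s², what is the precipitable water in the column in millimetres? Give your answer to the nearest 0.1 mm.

Precipitable water is the column-integrated vapour mass per unit area: PW = (1/g) Σ q̄ Δp, with q in kg/kg and Δp in Pa (1 kg/m² of water = 1 mm).
Layer 1013–620 hPa: Δp = 393 hPa = 39300 Pa, q̄ = 0.0065 kg/kg → 0.0065 × 39300 / 9.8 = 26.07 mm
Layer 620–250 hPa: Δp = 370 hPa = 37000 Pa, q̄ = 0.00277 kg/kg → 0.00277 × 37000 / 9.8 = 10.46 mm
PW = 26.07 + 10.46 = 36.53 ≈ 36.5 mm.

PW ≈ 36.5 mm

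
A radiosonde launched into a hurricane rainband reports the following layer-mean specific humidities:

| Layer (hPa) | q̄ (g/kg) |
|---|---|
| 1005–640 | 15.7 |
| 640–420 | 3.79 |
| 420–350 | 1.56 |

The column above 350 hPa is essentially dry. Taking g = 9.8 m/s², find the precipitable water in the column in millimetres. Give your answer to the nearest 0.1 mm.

Precipitable water is the column-integrated vapour mass per unit area: PW = (1/g) Σ q̄ Δp, with q in kg/kg and Δp in Pa (1 kg/m² of water = 1 mm).
Layer 1005–640 hPa: Δp = 365 hPa = 36500 Pa, q̄ = 0.0157 kg/kg → 0.0157 × 36500 / 9.8 = 58.47 mm
Layer 640–420 hPa: Δp = 220 hPa = 22000 Pa, q̄ = 0.00379 kg/kg → 0.00379 × 22000 / 9.8 = 8.51 mm
Layer 420–350 hPa: Δp = 70 hPa = 7000 Pa, q̄ = 0.00156 kg/kg → 0.00156 × 7000 / 9.8 = 1.11 mm
PW = 58.47 + 8.51 + 1.11 = 68.09 ≈ 68.1 mm.

PW ≈ 68.1 mm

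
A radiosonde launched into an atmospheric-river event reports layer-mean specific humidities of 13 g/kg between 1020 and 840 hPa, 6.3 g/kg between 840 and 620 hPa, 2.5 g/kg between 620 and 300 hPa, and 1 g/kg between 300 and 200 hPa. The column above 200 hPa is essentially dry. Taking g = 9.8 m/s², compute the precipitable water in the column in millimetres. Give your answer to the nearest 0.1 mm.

Precipitable water is the column-integrated vapour mass per unit area: PW = (1/g) Σ q̄ Δp, with q in kg/kg and Δp in Pa (1 kg/m² of water = 1 mm).
Layer 1020–840 hPa: Δp = 180 hPa = 18000 Pa, q̄ = 0.013 kg/kg → 0.013 × 18000 / 9.8 = 23.88 mm
Layer 840–620 hPa: Δp = 220 hPa = 22000 Pa, q̄ = 0.0063 kg/kg → 0.0063 × 22000 / 9.8 = 14.14 mm
Layer 620–300 hPa: Δp = 320 hPa = 32000 Pa, q̄ = 0.0025 kg/kg → 0.0025 × 32000 / 9.8 = 8.16 mm
Layer 300–200 hPa: Δp = 100 hPa = 10000 Pa, q̄ = 0.001 kg/kg → 0.001 × 10000 / 9.8 = 1.02 mm
PW = 23.88 + 14.14 + 8.16 + 1.02 = 47.20 ≈ 47.2 mm.

PW ≈ 47.2 mm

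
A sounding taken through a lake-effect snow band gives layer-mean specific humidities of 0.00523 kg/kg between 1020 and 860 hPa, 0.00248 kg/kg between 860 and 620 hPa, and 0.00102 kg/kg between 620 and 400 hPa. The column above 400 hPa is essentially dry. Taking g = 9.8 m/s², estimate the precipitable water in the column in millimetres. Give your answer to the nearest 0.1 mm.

PW ≈ 16.9 mm

Precipitable water is the column-integrated vapour mass per unit area: PW = (1/g) Σ q̄ Δp, with q in kg/kg and Δp in Pa (1 kg/m² of water = 1 mm).
Layer 1020–860 hPa: Δp = 160 hPa = 16000 Pa, q̄ = 0.00523 kg/kg → 0.00523 × 16000 / 9.8 = 8.54 mm
Layer 860–620 hPa: Δp = 240 hPa = 24000 Pa, q̄ = 0.00248 kg/kg → 0.00248 × 24000 / 9.8 = 6.07 mm
Layer 620–400 hPa: Δp = 220 hPa = 22000 Pa, q̄ = 0.00102 kg/kg → 0.00102 × 22000 / 9.8 = 2.29 mm
PW = 8.54 + 6.07 + 2.29 = 16.90 ≈ 16.9 mm.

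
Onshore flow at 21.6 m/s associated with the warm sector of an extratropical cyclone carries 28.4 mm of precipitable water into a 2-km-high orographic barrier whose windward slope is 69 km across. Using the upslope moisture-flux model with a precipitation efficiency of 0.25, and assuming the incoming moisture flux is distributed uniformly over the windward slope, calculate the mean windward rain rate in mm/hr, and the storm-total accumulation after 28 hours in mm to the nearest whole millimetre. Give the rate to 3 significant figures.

Incoming column moisture flux per unit ridge length: F = V × PW = 21.6 × 28.4 = 613.44 mm·m/s.
Spread over the 69 km slope with efficiency ε = 0.25: R = ε·F/W = 0.25 × 613.44 / 69000 m = 2.223e-03 mm/s.
R = 2.223e-03 × 3600 = 8.00 mm/hr.
Over 28 h: total = 8.00 × 28 = 224 mm.

R ≈ 8.00 mm/hr; total ≈ 224 mm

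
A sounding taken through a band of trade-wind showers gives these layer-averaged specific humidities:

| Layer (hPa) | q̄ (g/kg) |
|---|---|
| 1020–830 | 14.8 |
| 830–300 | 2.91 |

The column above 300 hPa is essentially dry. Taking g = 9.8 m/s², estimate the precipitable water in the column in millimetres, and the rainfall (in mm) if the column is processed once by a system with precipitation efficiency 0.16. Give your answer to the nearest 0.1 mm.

Precipitable water is the column-integrated vapour mass per unit area: PW = (1/g) Σ q̄ Δp, with q in kg/kg and Δp in Pa (1 kg/m² of water = 1 mm).
Layer 1020–830 hPa: Δp = 190 hPa = 19000 Pa, q̄ = 0.0148 kg/kg → 0.0148 × 19000 / 9.8 = 28.69 mm
Layer 830–300 hPa: Δp = 530 hPa = 53000 Pa, q̄ = 0.00291 kg/kg → 0.00291 × 53000 / 9.8 = 15.74 mm
PW = 28.69 + 15.74 = 44.43 ≈ 44.4 mm.
Rainfall = ε × PW = 0.16 × 44.4 = 7.1 mm.

PW ≈ 44.4 mm; rainfall ≈ 7.1 mm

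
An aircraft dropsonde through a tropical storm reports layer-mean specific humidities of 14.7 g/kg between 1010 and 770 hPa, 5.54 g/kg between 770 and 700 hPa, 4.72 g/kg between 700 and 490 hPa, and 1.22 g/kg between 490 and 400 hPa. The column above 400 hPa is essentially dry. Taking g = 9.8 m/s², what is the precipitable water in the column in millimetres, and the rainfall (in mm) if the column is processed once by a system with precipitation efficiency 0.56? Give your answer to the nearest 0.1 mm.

PW ≈ 51.2 mm; rainfall ≈ 28.7 mm

Precipitable water is the column-integrated vapour mass per unit area: PW = (1/g) Σ q̄ Δp, with q in kg/kg and Δp in Pa (1 kg/m² of water = 1 mm).
Layer 1010–770 hPa: Δp = 240 hPa = 24000 Pa, q̄ = 0.0147 kg/kg → 0.0147 × 24000 / 9.8 = 36.00 mm
Layer 770–700 hPa: Δp = 70 hPa = 7000 Pa, q̄ = 0.00554 kg/kg → 0.00554 × 7000 / 9.8 = 3.96 mm
Layer 700–490 hPa: Δp = 210 hPa = 21000 Pa, q̄ = 0.00472 kg/kg → 0.00472 × 21000 / 9.8 = 10.11 mm
Layer 490–400 hPa: Δp = 90 hPa = 9000 Pa, q̄ = 0.00122 kg/kg → 0.00122 × 9000 / 9.8 = 1.12 mm
PW = 36.00 + 3.96 + 10.11 + 1.12 = 51.19 ≈ 51.2 mm.
Rainfall = ε × PW = 0.56 × 51.2 = 28.7 mm.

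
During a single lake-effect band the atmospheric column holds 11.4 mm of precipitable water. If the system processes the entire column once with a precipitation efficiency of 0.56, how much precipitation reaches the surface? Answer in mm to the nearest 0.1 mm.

precipitation ≈ 6.4 mm

Precipitation = ε × PW = 0.56 × 11.4 = 6.4 mm.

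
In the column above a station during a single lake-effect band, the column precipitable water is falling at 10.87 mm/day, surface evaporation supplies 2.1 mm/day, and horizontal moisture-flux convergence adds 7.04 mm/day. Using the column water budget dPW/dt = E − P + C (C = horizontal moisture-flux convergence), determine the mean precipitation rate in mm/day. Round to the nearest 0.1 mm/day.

P ≈ 20.0 mm/day

dPW/dt = -10.87 mm/day.
P = E + C − dPW/dt = 2.1 + (7.04) − (-10.87) = 20.0 mm/day.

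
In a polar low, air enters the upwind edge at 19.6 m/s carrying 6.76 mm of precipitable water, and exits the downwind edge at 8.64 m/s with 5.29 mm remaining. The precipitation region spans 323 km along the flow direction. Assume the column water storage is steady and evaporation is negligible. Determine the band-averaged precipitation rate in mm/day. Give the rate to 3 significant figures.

R ≈ 23.2 mm/day

Column moisture flux per unit crosswind length is F = V × PW.
Inflow: F_in = 19.6 × 6.76 = 132.496 mm·m/s
Outflow: F_out = 8.64 × 5.29 = 45.7056 mm·m/s
Steady-state rate R = (F_in − F_out)/L = (132.496 − 45.7056) / 323000 m = 2.687e-04 mm/s.
R = 2.687e-04 × 3600 × 24 = 23.2 mm/day.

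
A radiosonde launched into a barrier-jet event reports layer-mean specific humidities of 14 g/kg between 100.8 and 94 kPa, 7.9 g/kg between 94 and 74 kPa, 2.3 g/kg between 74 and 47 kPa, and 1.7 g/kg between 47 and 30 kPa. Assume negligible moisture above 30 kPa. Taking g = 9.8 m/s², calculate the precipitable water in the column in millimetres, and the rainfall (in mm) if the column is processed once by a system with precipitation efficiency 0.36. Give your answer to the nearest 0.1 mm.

Precipitable water is the column-integrated vapour mass per unit area: PW = (1/g) Σ q̄ Δp, with q in kg/kg and Δp in Pa (1 kg/m² of water = 1 mm).
Layer 100.8–94 kPa: Δp = 68 hPa = 6800 Pa, q̄ = 0.014 kg/kg → 0.014 × 6800 / 9.8 = 9.71 mm
Layer 94–74 kPa: Δp = 200 hPa = 20000 Pa, q̄ = 0.0079 kg/kg → 0.0079 × 20000 / 9.8 = 16.12 mm
Layer 74–47 kPa: Δp = 270 hPa = 27000 Pa, q̄ = 0.0023 kg/kg → 0.0023 × 27000 / 9.8 = 6.34 mm
Layer 47–30 kPa: Δp = 170 hPa = 17000 Pa, q̄ = 0.0017 kg/kg → 0.0017 × 17000 / 9.8 = 2.95 mm
PW = 9.71 + 16.12 + 6.34 + 2.95 = 35.12 ≈ 35.1 mm.
Rainfall = ε × PW = 0.36 × 35.1 = 12.6 mm.

PW ≈ 35.1 mm; rainfall ≈ 12.6 mm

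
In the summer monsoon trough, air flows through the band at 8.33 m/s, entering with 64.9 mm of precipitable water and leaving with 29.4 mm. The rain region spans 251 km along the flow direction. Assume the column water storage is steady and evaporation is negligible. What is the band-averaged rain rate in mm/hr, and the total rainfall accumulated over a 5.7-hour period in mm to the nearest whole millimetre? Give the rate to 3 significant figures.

Column moisture flux per unit crosswind length is F = V × PW.
Inflow: F_in = 8.33 × 64.9 = 540.617 mm·m/s
Outflow: F_out = 8.33 × 29.4 = 244.902 mm·m/s
Steady-state rate R = (F_in − F_out)/L = (540.617 − 244.902) / 251000 m = 1.178e-03 mm/s.
R = 1.178e-03 × 3600 = 4.24 mm/hr.
Over 5.7 h: total = 4.24 × 5.7 = 24.168 ≈ 24 mm.

R ≈ 4.24 mm/hr; total ≈ 24 mm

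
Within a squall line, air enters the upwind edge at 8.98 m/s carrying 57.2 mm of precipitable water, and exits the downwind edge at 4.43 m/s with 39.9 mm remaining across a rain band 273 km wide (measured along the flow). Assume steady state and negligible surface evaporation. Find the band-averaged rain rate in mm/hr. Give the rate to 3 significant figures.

Column moisture flux per unit crosswind length is F = V × PW.
Inflow: F_in = 8.98 × 57.2 = 513.656 mm·m/s
Outflow: F_out = 4.43 × 39.9 = 176.757 mm·m/s
Steady-state rate R = (F_in − F_out)/L = (513.656 − 176.757) / 273000 m = 1.234e-03 mm/s.
R = 1.234e-03 × 3600 = 4.44 mm/hr.

R ≈ 4.44 mm/hr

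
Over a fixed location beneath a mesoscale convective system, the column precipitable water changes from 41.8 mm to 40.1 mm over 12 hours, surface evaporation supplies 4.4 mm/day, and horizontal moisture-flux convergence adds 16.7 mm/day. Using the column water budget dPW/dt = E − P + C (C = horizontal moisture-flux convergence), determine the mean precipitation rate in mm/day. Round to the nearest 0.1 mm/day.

dPW/dt = (40.1 − 41.8) mm / (12/24 day) = -3.400 mm/day.
P = E + C − dPW/dt = 4.4 + (16.7) − (-3.400) = 24.5 mm/day.

P ≈ 24.5 mm/day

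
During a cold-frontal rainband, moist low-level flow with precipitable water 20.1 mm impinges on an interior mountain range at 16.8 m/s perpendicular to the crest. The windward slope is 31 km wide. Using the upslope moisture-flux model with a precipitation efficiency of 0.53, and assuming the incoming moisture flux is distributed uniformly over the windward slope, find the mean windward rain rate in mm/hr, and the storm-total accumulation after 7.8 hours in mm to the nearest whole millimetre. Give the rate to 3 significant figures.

Incoming column moisture flux per unit ridge length: F = V × PW = 16.8 × 20.1 = 337.68 mm·m/s.
Spread over the 31 km slope with efficiency ε = 0.53: R = ε·F/W = 0.53 × 337.68 / 31000 m = 5.773e-03 mm/s.
R = 5.773e-03 × 3600 = 20.8 mm/hr.
Over 7.8 h: total = 20.8 × 7.8 = 162.24 ≈ 162 mm.

R ≈ 20.8 mm/hr; total ≈ 162 mm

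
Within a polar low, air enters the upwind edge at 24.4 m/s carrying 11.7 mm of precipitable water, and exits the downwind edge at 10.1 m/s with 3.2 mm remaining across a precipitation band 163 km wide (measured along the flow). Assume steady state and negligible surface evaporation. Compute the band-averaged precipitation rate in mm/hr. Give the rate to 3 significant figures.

Column moisture flux per unit crosswind length is F = V × PW.
Inflow: F_in = 24.4 × 11.7 = 285.48 mm·m/s
Outflow: F_out = 10.1 × 3.2 = 32.32 mm·m/s
Steady-state rate R = (F_in − F_out)/L = (285.48 − 32.32) / 163000 m = 1.553e-03 mm/s.
R = 1.553e-03 × 3600 = 5.59 mm/hr.

R ≈ 5.59 mm/hr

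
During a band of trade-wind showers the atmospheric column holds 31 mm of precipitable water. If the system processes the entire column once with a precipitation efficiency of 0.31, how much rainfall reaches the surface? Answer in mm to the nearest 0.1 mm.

Rainfall = ε × PW = 0.31 × 31 = 9.6 mm.

rainfall ≈ 9.6 mm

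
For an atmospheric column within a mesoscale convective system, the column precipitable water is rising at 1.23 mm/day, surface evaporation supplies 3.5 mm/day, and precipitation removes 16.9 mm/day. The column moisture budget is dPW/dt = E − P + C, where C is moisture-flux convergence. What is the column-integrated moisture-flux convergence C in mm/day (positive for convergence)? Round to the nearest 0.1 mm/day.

C ≈ 14.6 mm/day

dPW/dt = +1.23 mm/day.
C = dPW/dt − E + P = (+1.23) − 3.5 + 16.9 = 14.6 mm/day.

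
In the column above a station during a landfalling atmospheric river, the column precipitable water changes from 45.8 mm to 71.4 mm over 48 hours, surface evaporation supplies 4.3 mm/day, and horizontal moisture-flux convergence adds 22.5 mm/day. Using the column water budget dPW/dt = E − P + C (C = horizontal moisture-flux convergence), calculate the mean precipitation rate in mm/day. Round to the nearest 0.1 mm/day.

dPW/dt = (71.4 − 45.8) mm / (48/24 day) = +12.800 mm/day.
P = E + C − dPW/dt = 4.3 + (22.5) − (+12.800) = 14.0 mm/day.

P ≈ 14.0 mm/day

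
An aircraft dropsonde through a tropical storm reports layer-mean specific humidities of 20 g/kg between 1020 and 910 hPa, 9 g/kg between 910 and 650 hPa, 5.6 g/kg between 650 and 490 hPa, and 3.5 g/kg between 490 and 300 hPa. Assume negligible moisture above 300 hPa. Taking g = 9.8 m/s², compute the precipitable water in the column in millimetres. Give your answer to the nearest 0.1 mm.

PW ≈ 62.3 mm

Precipitable water is the column-integrated vapour mass per unit area: PW = (1/g) Σ q̄ Δp, with q in kg/kg and Δp in Pa (1 kg/m² of water = 1 mm).
Layer 1020–910 hPa: Δp = 110 hPa = 11000 Pa, q̄ = 0.02 kg/kg → 0.02 × 11000 / 9.8 = 22.45 mm
Layer 910–650 hPa: Δp = 260 hPa = 26000 Pa, q̄ = 0.009 kg/kg → 0.009 × 26000 / 9.8 = 23.88 mm
Layer 650–490 hPa: Δp = 160 hPa = 16000 Pa, q̄ = 0.0056 kg/kg → 0.0056 × 16000 / 9.8 = 9.14 mm
Layer 490–300 hPa: Δp = 190 hPa = 19000 Pa, q̄ = 0.0035 kg/kg → 0.0035 × 19000 / 9.8 = 6.79 mm
PW = 22.45 + 23.88 + 9.14 + 6.79 = 62.26 ≈ 62.3 mm.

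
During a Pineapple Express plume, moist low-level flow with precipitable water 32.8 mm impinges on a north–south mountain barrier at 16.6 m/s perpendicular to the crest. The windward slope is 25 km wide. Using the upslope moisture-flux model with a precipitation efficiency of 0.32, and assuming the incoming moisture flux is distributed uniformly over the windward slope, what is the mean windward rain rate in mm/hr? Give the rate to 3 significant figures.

Incoming column moisture flux per unit ridge length: F = V × PW = 16.6 × 32.8 = 544.48 mm·m/s.
Spread over the 25 km slope with efficiency ε = 0.32: R = ε·F/W = 0.32 × 544.48 / 25000 m = 6.969e-03 mm/s.
R = 6.969e-03 × 3600 = 25.1 mm/hr.

R ≈ 25.1 mm/hr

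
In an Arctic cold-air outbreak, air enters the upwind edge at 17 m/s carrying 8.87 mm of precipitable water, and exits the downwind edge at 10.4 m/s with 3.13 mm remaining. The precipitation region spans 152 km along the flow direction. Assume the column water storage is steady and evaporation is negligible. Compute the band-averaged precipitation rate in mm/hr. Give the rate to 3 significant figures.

Column moisture flux per unit crosswind length is F = V × PW.
Inflow: F_in = 17 × 8.87 = 150.79 mm·m/s
Outflow: F_out = 10.4 × 3.13 = 32.552 mm·m/s
Steady-state rate R = (F_in − F_out)/L = (150.79 − 32.552) / 152000 m = 7.779e-04 mm/s.
R = 7.779e-04 × 3600 = 2.80 mm/hr.

R ≈ 2.80 mm/hr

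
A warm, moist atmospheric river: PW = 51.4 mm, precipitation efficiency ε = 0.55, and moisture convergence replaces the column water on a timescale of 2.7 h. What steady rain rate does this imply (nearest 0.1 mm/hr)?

Each overturning extracts ε × PW = 0.55 × 51.4 = 28.27 mm.
Rate = ε·PW / τ = 28.27 / 2.7 h = 10.5 mm/hr.

R ≈ 10.5 mm/hr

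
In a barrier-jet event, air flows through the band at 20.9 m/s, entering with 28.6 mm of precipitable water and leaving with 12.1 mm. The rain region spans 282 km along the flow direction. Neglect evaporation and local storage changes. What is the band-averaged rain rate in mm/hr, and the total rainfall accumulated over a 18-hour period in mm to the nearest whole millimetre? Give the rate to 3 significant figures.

Column moisture flux per unit crosswind length is F = V × PW.
Inflow: F_in = 20.9 × 28.6 = 597.74 mm·m/s
Outflow: F_out = 20.9 × 12.1 = 252.89 mm·m/s
Steady-state rate R = (F_in − F_out)/L = (597.74 − 252.89) / 282000 m = 1.223e-03 mm/s.
R = 1.223e-03 × 3600 = 4.40 mm/hr.
Over 18 h: total = 4.40 × 18 = 79.2 ≈ 79 mm.

R ≈ 4.40 mm/hr; total ≈ 79 mm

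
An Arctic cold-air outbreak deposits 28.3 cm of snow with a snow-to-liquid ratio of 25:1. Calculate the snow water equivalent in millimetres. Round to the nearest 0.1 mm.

SWE ≈ 11.3 mm

SWE = snow depth / ratio = 28.3 cm / 25 = 1.132 cm = 11.3 mm.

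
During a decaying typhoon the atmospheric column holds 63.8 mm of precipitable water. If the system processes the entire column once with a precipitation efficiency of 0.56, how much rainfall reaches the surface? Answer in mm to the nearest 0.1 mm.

Rainfall = ε × PW = 0.56 × 63.8 = 35.7 mm.

rainfall ≈ 35.7 mm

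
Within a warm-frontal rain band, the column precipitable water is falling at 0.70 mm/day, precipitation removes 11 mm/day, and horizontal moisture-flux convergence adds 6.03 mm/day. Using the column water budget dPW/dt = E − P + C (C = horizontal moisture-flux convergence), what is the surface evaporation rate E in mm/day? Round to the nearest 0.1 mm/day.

dPW/dt = -0.70 mm/day.
E = dPW/dt + P − C = (-0.70) + 11 − (6.03) = 4.3 mm/day.

E ≈ 4.3 mm/day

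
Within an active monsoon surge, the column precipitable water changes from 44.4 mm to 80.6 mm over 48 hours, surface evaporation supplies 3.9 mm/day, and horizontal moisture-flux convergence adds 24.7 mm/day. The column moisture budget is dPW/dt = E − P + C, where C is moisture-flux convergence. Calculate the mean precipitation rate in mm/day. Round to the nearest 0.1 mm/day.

dPW/dt = (80.6 − 44.4) mm / (48/24 day) = +18.100 mm/day.
P = E + C − dPW/dt = 3.9 + (24.7) − (+18.100) = 10.5 mm/day.

P ≈ 10.5 mm/day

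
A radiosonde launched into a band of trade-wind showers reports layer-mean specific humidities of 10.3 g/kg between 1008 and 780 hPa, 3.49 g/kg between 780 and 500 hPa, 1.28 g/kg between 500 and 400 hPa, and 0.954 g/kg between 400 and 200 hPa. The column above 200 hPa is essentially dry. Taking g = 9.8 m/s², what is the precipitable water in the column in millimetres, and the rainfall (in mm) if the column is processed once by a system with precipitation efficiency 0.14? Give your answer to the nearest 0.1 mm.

Precipitable water is the column-integrated vapour mass per unit area: PW = (1/g) Σ q̄ Δp, with q in kg/kg and Δp in Pa (1 kg/m² of water = 1 mm).
Layer 1008–780 hPa: Δp = 228 hPa = 22800 Pa, q̄ = 0.0103 kg/kg → 0.0103 × 22800 / 9.8 = 23.96 mm
Layer 780–500 hPa: Δp = 280 hPa = 28000 Pa, q̄ = 0.00349 kg/kg → 0.00349 × 28000 / 9.8 = 9.97 mm
Layer 500–400 hPa: Δp = 100 hPa = 10000 Pa, q̄ = 0.00128 kg/kg → 0.00128 × 10000 / 9.8 = 1.31 mm
Layer 400–200 hPa: Δp = 200 hPa = 20000 Pa, q̄ = 0.000954 kg/kg → 0.000954 × 20000 / 9.8 = 1.95 mm
PW = 23.96 + 9.97 + 1.31 + 1.95 = 37.19 ≈ 37.2 mm.
Rainfall = ε × PW = 0.14 × 37.2 = 5.2 mm.

PW ≈ 37.2 mm; rainfall ≈ 5.2 mm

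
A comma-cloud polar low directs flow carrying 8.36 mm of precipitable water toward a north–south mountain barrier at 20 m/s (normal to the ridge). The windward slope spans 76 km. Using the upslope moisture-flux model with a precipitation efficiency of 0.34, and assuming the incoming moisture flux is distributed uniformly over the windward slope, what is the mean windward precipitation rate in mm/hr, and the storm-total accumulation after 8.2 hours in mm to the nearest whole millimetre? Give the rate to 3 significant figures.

Incoming column moisture flux per unit ridge length: F = V × PW = 20 × 8.36 = 167.2 mm·m/s.
Spread over the 76 km slope with efficiency ε = 0.34: R = ε·F/W = 0.34 × 167.2 / 76000 m = 7.480e-04 mm/s.
R = 7.480e-04 × 3600 = 2.69 mm/hr.
Over 8.2 h: total = 2.69 × 8.2 = 22.058 ≈ 22 mm.

R ≈ 2.69 mm/hr; total ≈ 22 mm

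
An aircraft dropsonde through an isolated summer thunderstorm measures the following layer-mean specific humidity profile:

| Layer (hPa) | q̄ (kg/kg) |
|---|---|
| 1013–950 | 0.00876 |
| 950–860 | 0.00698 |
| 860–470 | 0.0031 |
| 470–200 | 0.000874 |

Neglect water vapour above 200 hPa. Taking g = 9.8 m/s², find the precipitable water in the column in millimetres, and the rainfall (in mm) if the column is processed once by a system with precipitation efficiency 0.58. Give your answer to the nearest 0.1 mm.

Precipitable water is the column-integrated vapour mass per unit area: PW = (1/g) Σ q̄ Δp, with q in kg/kg and Δp in Pa (1 kg/m² of water = 1 mm).
Layer 1013–950 hPa: Δp = 63 hPa = 6300 Pa, q̄ = 0.00876 kg/kg → 0.00876 × 6300 / 9.8 = 5.63 mm
Layer 950–860 hPa: Δp = 90 hPa = 9000 Pa, q̄ = 0.00698 kg/kg → 0.00698 × 9000 / 9.8 = 6.41 mm
Layer 860–470 hPa: Δp = 390 hPa = 39000 Pa, q̄ = 0.0031 kg/kg → 0.0031 × 39000 / 9.8 = 12.34 mm
Layer 470–200 hPa: Δp = 270 hPa = 27000 Pa, q̄ = 0.000874 kg/kg → 0.000874 × 27000 / 9.8 = 2.41 mm
PW = 5.63 + 6.41 + 12.34 + 2.41 = 26.79 ≈ 26.8 mm.
Rainfall = ε × PW = 0.58 × 26.8 = 15.5 mm.

PW ≈ 26.8 mm; rainfall ≈ 15.5 mm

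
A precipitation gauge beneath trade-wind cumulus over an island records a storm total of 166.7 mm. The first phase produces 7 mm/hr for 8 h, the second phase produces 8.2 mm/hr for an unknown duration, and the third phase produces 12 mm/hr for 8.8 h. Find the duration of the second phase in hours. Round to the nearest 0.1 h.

duration ≈ 0.6 h

Known phases: 7 × 8 + 12 × 8.8 = 56 + 105.6 = 161.6 mm.
Remaining depth = 166.7 − 161.6 = 5.1 mm.
Duration = 5.1 / 8.2 = 0.6 h.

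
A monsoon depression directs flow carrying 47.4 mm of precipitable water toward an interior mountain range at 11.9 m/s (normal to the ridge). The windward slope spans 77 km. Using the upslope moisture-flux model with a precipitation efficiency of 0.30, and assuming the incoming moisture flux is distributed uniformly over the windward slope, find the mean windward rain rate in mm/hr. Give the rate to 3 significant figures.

Incoming column moisture flux per unit ridge length: F = V × PW = 11.9 × 47.4 = 564.06 mm·m/s.
Spread over the 77 km slope with efficiency ε = 0.30: R = ε·F/W = 0.30 × 564.06 / 77000 m = 2.198e-03 mm/s.
R = 2.198e-03 × 3600 = 7.91 mm/hr.

R ≈ 7.91 mm/hr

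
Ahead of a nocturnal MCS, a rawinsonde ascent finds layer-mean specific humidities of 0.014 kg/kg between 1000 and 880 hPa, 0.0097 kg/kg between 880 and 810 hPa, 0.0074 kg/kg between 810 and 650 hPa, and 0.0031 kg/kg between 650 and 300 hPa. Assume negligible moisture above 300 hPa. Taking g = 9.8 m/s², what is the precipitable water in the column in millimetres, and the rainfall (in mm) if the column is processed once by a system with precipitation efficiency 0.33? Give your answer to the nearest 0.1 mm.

PW ≈ 47.2 mm; rainfall ≈ 15.6 mm

Precipitable water is the column-integrated vapour mass per unit area: PW = (1/g) Σ q̄ Δp, with q in kg/kg and Δp in Pa (1 kg/m² of water = 1 mm).
Layer 1000–880 hPa: Δp = 120 hPa = 12000 Pa, q̄ = 0.014 kg/kg → 0.014 × 12000 / 9.8 = 17.14 mm
Layer 880–810 hPa: Δp = 70 hPa = 7000 Pa, q̄ = 0.0097 kg/kg → 0.0097 × 7000 / 9.8 = 6.93 mm
Layer 810–650 hPa: Δp = 160 hPa = 16000 Pa, q̄ = 0.0074 kg/kg → 0.0074 × 16000 / 9.8 = 12.08 mm
Layer 650–300 hPa: Δp = 350 hPa = 35000 Pa, q̄ = 0.0031 kg/kg → 0.0031 × 35000 / 9.8 = 11.07 mm
PW = 17.14 + 6.93 + 12.08 + 11.07 = 47.22 ≈ 47.2 mm.
Rainfall = ε × PW = 0.33 × 47.2 = 15.6 mm.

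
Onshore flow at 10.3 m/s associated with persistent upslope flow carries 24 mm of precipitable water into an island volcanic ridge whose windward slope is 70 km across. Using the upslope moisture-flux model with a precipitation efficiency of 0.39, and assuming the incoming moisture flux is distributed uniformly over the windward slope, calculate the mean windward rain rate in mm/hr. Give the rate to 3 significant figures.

Incoming column moisture flux per unit ridge length: F = V × PW = 10.3 × 24 = 247.2 mm·m/s.
Spread over the 70 km slope with efficiency ε = 0.39: R = ε·F/W = 0.39 × 247.2 / 70000 m = 1.377e-03 mm/s.
R = 1.377e-03 × 3600 = 4.96 mm/hr.

R ≈ 4.96 mm/hr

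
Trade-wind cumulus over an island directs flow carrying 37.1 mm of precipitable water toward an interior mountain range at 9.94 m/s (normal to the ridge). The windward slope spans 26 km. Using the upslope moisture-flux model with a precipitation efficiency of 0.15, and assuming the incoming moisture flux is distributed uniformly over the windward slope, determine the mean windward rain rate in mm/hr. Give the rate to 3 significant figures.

R ≈ 7.66 mm/hr

Incoming column moisture flux per unit ridge length: F = V × PW = 9.94 × 37.1 = 368.774 mm·m/s.
Spread over the 26 km slope with efficiency ε = 0.15: R = ε·F/W = 0.15 × 368.774 / 26000 m = 2.128e-03 mm/s.
R = 2.128e-03 × 3600 = 7.66 mm/hr.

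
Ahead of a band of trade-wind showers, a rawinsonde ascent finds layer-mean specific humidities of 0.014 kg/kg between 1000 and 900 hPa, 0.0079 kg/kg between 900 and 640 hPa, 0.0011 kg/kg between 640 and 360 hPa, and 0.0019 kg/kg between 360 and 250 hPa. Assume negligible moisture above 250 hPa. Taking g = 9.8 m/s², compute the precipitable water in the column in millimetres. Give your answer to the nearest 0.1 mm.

Precipitable water is the column-integrated vapour mass per unit area: PW = (1/g) Σ q̄ Δp, with q in kg/kg and Δp in Pa (1 kg/m² of water = 1 mm).
Layer 1000–900 hPa: Δp = 100 hPa = 10000 Pa, q̄ = 0.014 kg/kg → 0.014 × 10000 / 9.8 = 14.29 mm
Layer 900–640 hPa: Δp = 260 hPa = 26000 Pa, q̄ = 0.0079 kg/kg → 0.0079 × 26000 / 9.8 = 20.96 mm
Layer 640–360 hPa: Δp = 280 hPa = 28000 Pa, q̄ = 0.0011 kg/kg → 0.0011 × 28000 / 9.8 = 3.14 mm
Layer 360–250 hPa: Δp = 110 hPa = 11000 Pa, q̄ = 0.0019 kg/kg → 0.0019 × 11000 / 9.8 = 2.13 mm
PW = 14.29 + 20.96 + 3.14 + 2.13 = 40.52 ≈ 40.5 mm.

PW ≈ 40.5 mm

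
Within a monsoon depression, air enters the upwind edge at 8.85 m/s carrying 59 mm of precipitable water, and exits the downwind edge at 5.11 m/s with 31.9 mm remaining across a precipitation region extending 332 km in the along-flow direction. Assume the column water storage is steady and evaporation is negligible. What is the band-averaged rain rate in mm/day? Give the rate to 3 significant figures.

R ≈ 93.5 mm/day

Column moisture flux per unit crosswind length is F = V × PW.
Inflow: F_in = 8.85 × 59 = 522.15 mm·m/s
Outflow: F_out = 5.11 × 31.9 = 163.009 mm·m/s
Steady-state rate R = (F_in − F_out)/L = (522.15 − 163.009) / 332000 m = 1.082e-03 mm/s.
R = 1.082e-03 × 3600 × 24 = 93.5 mm/day.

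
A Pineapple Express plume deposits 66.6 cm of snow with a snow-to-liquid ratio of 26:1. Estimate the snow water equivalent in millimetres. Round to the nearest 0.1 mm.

SWE = snow depth / ratio = 66.6 cm / 26 = 2.562 cm = 25.6 mm.

SWE ≈ 25.6 mm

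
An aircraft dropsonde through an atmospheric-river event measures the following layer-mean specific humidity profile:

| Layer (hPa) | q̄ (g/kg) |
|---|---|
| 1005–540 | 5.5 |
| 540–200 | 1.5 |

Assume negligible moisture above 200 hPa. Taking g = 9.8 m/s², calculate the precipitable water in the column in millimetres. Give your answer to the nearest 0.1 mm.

PW ≈ 31.3 mm

Precipitable water is the column-integrated vapour mass per unit area: PW = (1/g) Σ q̄ Δp, with q in kg/kg and Δp in Pa (1 kg/m² of water = 1 mm).
Layer 1005–540 hPa: Δp = 465 hPa = 46500 Pa, q̄ = 0.0055 kg/kg → 0.0055 × 46500 / 9.8 = 26.10 mm
Layer 540–200 hPa: Δp = 340 hPa = 34000 Pa, q̄ = 0.0015 kg/kg → 0.0015 × 34000 / 9.8 = 5.20 mm
PW = 26.10 + 5.20 = 31.30 ≈ 31.3 mm.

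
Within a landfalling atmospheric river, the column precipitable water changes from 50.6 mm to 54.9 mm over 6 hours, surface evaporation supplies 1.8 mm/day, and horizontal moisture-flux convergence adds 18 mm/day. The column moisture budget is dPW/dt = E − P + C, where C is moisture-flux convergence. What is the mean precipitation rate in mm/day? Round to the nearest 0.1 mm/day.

P ≈ 2.6 mm/day

dPW/dt = (54.9 − 50.6) mm / (6/24 day) = +17.200 mm/day.
P = E + C − dPW/dt = 1.8 + (18) − (+17.200) = 2.6 mm/day.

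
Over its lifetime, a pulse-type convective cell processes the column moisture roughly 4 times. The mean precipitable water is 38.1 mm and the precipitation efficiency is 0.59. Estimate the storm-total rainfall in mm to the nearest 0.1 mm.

Each cycle deposits ε × PW = 0.59 × 38.1 = 22.479 mm.
Over 4 cycles: 4 × 22.479 = 89.9 mm.

rainfall ≈ 89.9 mm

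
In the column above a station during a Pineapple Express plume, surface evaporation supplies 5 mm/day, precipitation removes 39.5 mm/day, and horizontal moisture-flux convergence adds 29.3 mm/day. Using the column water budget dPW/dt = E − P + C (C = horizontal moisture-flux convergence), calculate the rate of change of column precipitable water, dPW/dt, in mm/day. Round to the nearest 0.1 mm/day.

dPW/dt ≈ -5.2 mm/day

dPW/dt = E − P + C = 5 − 39.5 + (29.3) = -5.2 mm/day.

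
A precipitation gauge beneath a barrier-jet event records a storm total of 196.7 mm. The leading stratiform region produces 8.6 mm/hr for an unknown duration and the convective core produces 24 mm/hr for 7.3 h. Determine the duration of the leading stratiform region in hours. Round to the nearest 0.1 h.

duration ≈ 2.5 h

Known phases: 24 × 7.3 = 175.2 mm.
Remaining depth = 196.7 − 175.2 = 21.5 mm.
Duration = 21.5 / 8.6 = 2.5 h.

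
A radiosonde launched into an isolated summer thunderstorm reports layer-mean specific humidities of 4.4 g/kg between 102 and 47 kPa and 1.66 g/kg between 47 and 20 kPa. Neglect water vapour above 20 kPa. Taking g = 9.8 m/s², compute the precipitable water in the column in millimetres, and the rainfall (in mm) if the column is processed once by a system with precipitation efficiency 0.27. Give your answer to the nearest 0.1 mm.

Precipitable water is the column-integrated vapour mass per unit area: PW = (1/g) Σ q̄ Δp, with q in kg/kg and Δp in Pa (1 kg/m² of water = 1 mm).
Layer 102–47 kPa: Δp = 550 hPa = 55000 Pa, q̄ = 0.0044 kg/kg → 0.0044 × 55000 / 9.8 = 24.69 mm
Layer 47–20 kPa: Δp = 270 hPa = 27000 Pa, q̄ = 0.00166 kg/kg → 0.00166 × 27000 / 9.8 = 4.57 mm
PW = 24.69 + 4.57 = 29.26 ≈ 29.3 mm.
Rainfall = ε × PW = 0.27 × 29.3 = 7.9 mm.

PW ≈ 29.3 mm; rainfall ≈ 7.9 mm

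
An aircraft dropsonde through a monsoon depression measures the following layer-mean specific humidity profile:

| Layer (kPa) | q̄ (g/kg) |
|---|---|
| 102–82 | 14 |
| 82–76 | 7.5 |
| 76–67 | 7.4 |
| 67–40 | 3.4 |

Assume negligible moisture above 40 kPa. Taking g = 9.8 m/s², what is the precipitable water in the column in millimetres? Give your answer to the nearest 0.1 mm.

PW ≈ 49.3 mm

Precipitable water is the column-integrated vapour mass per unit area: PW = (1/g) Σ q̄ Δp, with q in kg/kg and Δp in Pa (1 kg/m² of water = 1 mm).
Layer 102–82 kPa: Δp = 200 hPa = 20000 Pa, q̄ = 0.014 kg/kg → 0.014 × 20000 / 9.8 = 28.57 mm
Layer 82–76 kPa: Δp = 60 hPa = 6000 Pa, q̄ = 0.0075 kg/kg → 0.0075 × 6000 / 9.8 = 4.59 mm
Layer 76–67 kPa: Δp = 90 hPa = 9000 Pa, q̄ = 0.0074 kg/kg → 0.0074 × 9000 / 9.8 = 6.80 mm
Layer 67–40 kPa: Δp = 270 hPa = 27000 Pa, q̄ = 0.0034 kg/kg → 0.0034 × 27000 / 9.8 = 9.37 mm
PW = 28.57 + 4.59 + 6.80 + 9.37 = 49.33 ≈ 49.3 mm.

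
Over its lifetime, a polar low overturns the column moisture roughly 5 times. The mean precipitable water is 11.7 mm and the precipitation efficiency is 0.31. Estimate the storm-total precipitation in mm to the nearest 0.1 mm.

Each cycle deposits ε × PW = 0.31 × 11.7 = 3.627 mm.
Over 5 cycles: 5 × 3.627 = 18.1 mm.

precipitation ≈ 18.1 mm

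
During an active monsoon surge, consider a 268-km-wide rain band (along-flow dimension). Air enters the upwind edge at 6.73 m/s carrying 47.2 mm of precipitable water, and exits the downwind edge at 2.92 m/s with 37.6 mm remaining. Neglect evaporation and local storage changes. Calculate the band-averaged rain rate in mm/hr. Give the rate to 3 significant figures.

Column moisture flux per unit crosswind length is F = V × PW.
Inflow: F_in = 6.73 × 47.2 = 317.656 mm·m/s
Outflow: F_out = 2.92 × 37.6 = 109.792 mm·m/s
Steady-state rate R = (F_in − F_out)/L = (317.656 − 109.792) / 268000 m = 7.756e-04 mm/s.
R = 7.756e-04 × 3600 = 2.79 mm/hr.

R ≈ 2.79 mm/hr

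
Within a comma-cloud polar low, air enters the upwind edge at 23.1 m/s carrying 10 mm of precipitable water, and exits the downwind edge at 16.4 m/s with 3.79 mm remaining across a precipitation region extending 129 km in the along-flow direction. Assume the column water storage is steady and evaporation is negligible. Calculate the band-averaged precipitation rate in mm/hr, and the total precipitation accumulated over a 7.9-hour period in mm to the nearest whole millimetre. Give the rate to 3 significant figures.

Column moisture flux per unit crosswind length is F = V × PW.
Inflow: F_in = 23.1 × 10 = 231 mm·m/s
Outflow: F_out = 16.4 × 3.79 = 62.156 mm·m/s
Steady-state rate R = (F_in − F_out)/L = (231 − 62.156) / 129000 m = 1.309e-03 mm/s.
R = 1.309e-03 × 3600 = 4.71 mm/hr.
Over 7.9 h: total = 4.71 × 7.9 = 37.209 ≈ 37 mm.

R ≈ 4.71 mm/hr; total ≈ 37 mm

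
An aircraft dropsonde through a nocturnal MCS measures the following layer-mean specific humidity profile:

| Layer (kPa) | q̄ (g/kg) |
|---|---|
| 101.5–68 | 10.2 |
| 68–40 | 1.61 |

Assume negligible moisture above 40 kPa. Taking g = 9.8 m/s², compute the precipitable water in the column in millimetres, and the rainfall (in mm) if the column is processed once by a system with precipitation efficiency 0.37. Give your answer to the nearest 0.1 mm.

Precipitable water is the column-integrated vapour mass per unit area: PW = (1/g) Σ q̄ Δp, with q in kg/kg and Δp in Pa (1 kg/m² of water = 1 mm).
Layer 101.5–68 kPa: Δp = 335 hPa = 33500 Pa, q̄ = 0.0102 kg/kg → 0.0102 × 33500 / 9.8 = 34.87 mm
Layer 68–40 kPa: Δp = 280 hPa = 28000 Pa, q̄ = 0.00161 kg/kg → 0.00161 × 28000 / 9.8 = 4.60 mm
PW = 34.87 + 4.60 = 39.47 ≈ 39.5 mm.
Rainfall = ε × PW = 0.37 × 39.5 = 14.6 mm.

PW ≈ 39.5 mm; rainfall ≈ 14.6 mm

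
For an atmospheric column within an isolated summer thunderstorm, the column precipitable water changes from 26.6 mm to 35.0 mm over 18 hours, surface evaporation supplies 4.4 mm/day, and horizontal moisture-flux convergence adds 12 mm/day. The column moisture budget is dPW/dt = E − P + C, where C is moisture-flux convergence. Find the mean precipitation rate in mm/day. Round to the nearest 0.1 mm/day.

P ≈ 5.2 mm/day

dPW/dt = (35.0 − 26.6) mm / (18/24 day) = +11.200 mm/day.
P = E + C − dPW/dt = 4.4 + (12) − (+11.200) = 5.2 mm/day.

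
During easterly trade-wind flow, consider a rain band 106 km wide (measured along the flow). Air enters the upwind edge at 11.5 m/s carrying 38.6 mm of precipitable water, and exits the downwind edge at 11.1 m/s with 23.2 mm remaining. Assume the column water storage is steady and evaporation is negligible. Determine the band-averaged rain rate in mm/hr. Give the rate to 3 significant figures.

R ≈ 6.33 mm/hr

Column moisture flux per unit crosswind length is F = V × PW.
Inflow: F_in = 11.5 × 38.6 = 443.9 mm·m/s
Outflow: F_out = 11.1 × 23.2 = 257.52 mm·m/s
Steady-state rate R = (F_in − F_out)/L = (443.9 − 257.52) / 106000 m = 1.758e-03 mm/s.
R = 1.758e-03 × 3600 = 6.33 mm/hr.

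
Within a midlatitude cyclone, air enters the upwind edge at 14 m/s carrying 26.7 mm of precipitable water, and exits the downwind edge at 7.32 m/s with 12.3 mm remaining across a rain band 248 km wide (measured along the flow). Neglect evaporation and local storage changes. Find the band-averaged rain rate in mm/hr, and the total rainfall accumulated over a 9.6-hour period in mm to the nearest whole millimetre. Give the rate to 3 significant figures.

R ≈ 4.12 mm/hr; total ≈ 40 mm

Column moisture flux per unit crosswind length is F = V × PW.
Inflow: F_in = 14 × 26.7 = 373.8 mm·m/s
Outflow: F_out = 7.32 × 12.3 = 90.036 mm·m/s
Steady-state rate R = (F_in − F_out)/L = (373.8 − 90.036) / 248000 m = 1.144e-03 mm/s.
R = 1.144e-03 × 3600 = 4.12 mm/hr.
Over 9.6 h: total = 4.12 × 9.6 = 39.552 ≈ 40 mm.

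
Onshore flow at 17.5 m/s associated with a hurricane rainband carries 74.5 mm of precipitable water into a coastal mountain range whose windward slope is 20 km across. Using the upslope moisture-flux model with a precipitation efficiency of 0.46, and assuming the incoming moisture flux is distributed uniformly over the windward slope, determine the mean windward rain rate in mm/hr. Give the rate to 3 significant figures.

Incoming column moisture flux per unit ridge length: F = V × PW = 17.5 × 74.5 = 1303.75 mm·m/s.
Spread over the 20 km slope with efficiency ε = 0.46: R = ε·F/W = 0.46 × 1303.75 / 20000 m = 2.999e-02 mm/s.
R = 2.999e-02 × 3600 = 108 mm/hr.

R ≈ 108 mm/hr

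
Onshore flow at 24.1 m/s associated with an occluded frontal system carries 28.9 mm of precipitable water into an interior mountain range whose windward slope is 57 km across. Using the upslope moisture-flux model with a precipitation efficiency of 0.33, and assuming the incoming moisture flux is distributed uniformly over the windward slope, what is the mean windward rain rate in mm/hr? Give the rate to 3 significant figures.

R ≈ 14.5 mm/hr

Incoming column moisture flux per unit ridge length: F = V × PW = 24.1 × 28.9 = 696.49 mm·m/s.
Spread over the 57 km slope with efficiency ε = 0.33: R = ε·F/W = 0.33 × 696.49 / 57000 m = 4.032e-03 mm/s.
R = 4.032e-03 × 3600 = 14.5 mm/hr.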